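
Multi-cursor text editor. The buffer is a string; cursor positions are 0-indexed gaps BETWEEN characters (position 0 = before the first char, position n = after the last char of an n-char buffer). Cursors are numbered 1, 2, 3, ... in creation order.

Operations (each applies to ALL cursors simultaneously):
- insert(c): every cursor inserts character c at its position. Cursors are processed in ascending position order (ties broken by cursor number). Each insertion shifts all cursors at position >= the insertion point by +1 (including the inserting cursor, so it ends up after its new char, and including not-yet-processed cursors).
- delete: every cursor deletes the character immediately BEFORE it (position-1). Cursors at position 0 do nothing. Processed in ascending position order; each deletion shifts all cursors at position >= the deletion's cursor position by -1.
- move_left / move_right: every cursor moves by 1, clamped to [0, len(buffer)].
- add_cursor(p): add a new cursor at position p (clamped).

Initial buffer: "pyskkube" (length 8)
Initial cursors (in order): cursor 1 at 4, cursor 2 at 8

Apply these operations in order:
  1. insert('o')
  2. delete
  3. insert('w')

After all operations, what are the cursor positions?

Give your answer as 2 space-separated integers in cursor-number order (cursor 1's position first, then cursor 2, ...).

After op 1 (insert('o')): buffer="pyskokubeo" (len 10), cursors c1@5 c2@10, authorship ....1....2
After op 2 (delete): buffer="pyskkube" (len 8), cursors c1@4 c2@8, authorship ........
After op 3 (insert('w')): buffer="pyskwkubew" (len 10), cursors c1@5 c2@10, authorship ....1....2

Answer: 5 10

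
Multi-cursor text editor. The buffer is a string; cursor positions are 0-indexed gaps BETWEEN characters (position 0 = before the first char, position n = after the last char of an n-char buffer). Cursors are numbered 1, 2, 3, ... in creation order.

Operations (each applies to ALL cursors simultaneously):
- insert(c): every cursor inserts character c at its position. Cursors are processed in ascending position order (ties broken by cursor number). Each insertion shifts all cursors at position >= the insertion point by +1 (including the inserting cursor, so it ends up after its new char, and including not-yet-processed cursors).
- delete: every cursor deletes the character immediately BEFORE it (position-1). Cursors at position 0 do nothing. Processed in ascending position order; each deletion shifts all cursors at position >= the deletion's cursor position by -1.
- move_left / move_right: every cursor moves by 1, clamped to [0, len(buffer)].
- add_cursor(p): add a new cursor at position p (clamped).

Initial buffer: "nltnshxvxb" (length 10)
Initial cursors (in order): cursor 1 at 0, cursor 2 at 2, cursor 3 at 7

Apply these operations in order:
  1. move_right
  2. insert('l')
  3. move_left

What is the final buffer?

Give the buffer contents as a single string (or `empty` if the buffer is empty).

Answer: nlltlnshxvlxb

Derivation:
After op 1 (move_right): buffer="nltnshxvxb" (len 10), cursors c1@1 c2@3 c3@8, authorship ..........
After op 2 (insert('l')): buffer="nlltlnshxvlxb" (len 13), cursors c1@2 c2@5 c3@11, authorship .1..2.....3..
After op 3 (move_left): buffer="nlltlnshxvlxb" (len 13), cursors c1@1 c2@4 c3@10, authorship .1..2.....3..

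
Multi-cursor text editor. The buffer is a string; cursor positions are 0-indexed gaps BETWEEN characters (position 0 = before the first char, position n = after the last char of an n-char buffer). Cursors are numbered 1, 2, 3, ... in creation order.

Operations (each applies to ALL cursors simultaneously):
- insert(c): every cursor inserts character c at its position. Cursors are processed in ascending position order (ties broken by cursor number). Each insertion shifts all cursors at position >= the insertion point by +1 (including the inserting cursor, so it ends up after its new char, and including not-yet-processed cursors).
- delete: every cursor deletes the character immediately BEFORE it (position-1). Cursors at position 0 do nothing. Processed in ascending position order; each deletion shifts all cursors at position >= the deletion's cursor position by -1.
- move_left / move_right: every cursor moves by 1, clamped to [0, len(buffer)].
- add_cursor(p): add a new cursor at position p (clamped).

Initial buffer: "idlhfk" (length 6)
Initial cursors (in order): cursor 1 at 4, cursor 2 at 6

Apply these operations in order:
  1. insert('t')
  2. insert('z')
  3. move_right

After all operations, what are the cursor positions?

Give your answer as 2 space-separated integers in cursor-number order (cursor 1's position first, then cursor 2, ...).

Answer: 7 10

Derivation:
After op 1 (insert('t')): buffer="idlhtfkt" (len 8), cursors c1@5 c2@8, authorship ....1..2
After op 2 (insert('z')): buffer="idlhtzfktz" (len 10), cursors c1@6 c2@10, authorship ....11..22
After op 3 (move_right): buffer="idlhtzfktz" (len 10), cursors c1@7 c2@10, authorship ....11..22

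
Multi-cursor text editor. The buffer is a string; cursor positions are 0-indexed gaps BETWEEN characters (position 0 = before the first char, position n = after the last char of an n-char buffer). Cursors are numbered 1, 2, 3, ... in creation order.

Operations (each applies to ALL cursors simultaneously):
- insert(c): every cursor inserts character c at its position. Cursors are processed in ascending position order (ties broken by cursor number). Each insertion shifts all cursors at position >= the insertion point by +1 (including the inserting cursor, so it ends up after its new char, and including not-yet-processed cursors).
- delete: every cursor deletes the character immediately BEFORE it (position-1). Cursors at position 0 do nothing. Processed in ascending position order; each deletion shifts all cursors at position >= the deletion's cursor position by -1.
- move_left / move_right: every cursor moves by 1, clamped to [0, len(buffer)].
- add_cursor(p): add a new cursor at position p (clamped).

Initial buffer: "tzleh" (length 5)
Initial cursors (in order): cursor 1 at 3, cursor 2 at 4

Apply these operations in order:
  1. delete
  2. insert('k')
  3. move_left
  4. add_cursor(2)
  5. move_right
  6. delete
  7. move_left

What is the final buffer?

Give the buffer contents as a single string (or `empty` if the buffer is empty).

After op 1 (delete): buffer="tzh" (len 3), cursors c1@2 c2@2, authorship ...
After op 2 (insert('k')): buffer="tzkkh" (len 5), cursors c1@4 c2@4, authorship ..12.
After op 3 (move_left): buffer="tzkkh" (len 5), cursors c1@3 c2@3, authorship ..12.
After op 4 (add_cursor(2)): buffer="tzkkh" (len 5), cursors c3@2 c1@3 c2@3, authorship ..12.
After op 5 (move_right): buffer="tzkkh" (len 5), cursors c3@3 c1@4 c2@4, authorship ..12.
After op 6 (delete): buffer="th" (len 2), cursors c1@1 c2@1 c3@1, authorship ..
After op 7 (move_left): buffer="th" (len 2), cursors c1@0 c2@0 c3@0, authorship ..

Answer: th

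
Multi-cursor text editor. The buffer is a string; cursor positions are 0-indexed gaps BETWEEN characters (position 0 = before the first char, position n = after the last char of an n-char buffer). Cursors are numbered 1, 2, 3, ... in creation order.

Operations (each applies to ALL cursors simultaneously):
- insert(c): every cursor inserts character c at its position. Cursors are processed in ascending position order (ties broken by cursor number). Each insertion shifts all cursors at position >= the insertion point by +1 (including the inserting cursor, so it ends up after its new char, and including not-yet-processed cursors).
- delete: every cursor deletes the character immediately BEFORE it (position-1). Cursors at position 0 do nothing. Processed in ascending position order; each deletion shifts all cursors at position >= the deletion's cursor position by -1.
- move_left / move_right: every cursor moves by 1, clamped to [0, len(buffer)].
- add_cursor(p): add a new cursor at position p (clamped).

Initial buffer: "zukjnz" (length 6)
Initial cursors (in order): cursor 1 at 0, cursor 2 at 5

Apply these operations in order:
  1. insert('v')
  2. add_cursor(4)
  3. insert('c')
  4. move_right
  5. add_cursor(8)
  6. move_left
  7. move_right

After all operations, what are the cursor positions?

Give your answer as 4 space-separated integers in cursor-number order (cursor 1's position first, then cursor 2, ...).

Answer: 3 11 7 8

Derivation:
After op 1 (insert('v')): buffer="vzukjnvz" (len 8), cursors c1@1 c2@7, authorship 1.....2.
After op 2 (add_cursor(4)): buffer="vzukjnvz" (len 8), cursors c1@1 c3@4 c2@7, authorship 1.....2.
After op 3 (insert('c')): buffer="vczukcjnvcz" (len 11), cursors c1@2 c3@6 c2@10, authorship 11...3..22.
After op 4 (move_right): buffer="vczukcjnvcz" (len 11), cursors c1@3 c3@7 c2@11, authorship 11...3..22.
After op 5 (add_cursor(8)): buffer="vczukcjnvcz" (len 11), cursors c1@3 c3@7 c4@8 c2@11, authorship 11...3..22.
After op 6 (move_left): buffer="vczukcjnvcz" (len 11), cursors c1@2 c3@6 c4@7 c2@10, authorship 11...3..22.
After op 7 (move_right): buffer="vczukcjnvcz" (len 11), cursors c1@3 c3@7 c4@8 c2@11, authorship 11...3..22.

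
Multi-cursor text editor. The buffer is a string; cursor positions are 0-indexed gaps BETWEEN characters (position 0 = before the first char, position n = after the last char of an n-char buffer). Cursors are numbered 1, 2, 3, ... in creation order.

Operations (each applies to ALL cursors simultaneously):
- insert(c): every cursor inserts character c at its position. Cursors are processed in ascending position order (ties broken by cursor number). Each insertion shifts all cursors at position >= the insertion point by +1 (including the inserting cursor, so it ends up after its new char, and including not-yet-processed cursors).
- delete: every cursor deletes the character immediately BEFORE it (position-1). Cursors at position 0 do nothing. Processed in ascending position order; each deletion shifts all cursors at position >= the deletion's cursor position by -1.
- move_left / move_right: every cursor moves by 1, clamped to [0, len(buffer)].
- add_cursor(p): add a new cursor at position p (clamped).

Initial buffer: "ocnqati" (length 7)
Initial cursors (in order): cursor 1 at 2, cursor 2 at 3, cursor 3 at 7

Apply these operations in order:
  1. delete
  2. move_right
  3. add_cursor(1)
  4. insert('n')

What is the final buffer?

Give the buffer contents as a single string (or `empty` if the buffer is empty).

After op 1 (delete): buffer="oqat" (len 4), cursors c1@1 c2@1 c3@4, authorship ....
After op 2 (move_right): buffer="oqat" (len 4), cursors c1@2 c2@2 c3@4, authorship ....
After op 3 (add_cursor(1)): buffer="oqat" (len 4), cursors c4@1 c1@2 c2@2 c3@4, authorship ....
After op 4 (insert('n')): buffer="onqnnatn" (len 8), cursors c4@2 c1@5 c2@5 c3@8, authorship .4.12..3

Answer: onqnnatn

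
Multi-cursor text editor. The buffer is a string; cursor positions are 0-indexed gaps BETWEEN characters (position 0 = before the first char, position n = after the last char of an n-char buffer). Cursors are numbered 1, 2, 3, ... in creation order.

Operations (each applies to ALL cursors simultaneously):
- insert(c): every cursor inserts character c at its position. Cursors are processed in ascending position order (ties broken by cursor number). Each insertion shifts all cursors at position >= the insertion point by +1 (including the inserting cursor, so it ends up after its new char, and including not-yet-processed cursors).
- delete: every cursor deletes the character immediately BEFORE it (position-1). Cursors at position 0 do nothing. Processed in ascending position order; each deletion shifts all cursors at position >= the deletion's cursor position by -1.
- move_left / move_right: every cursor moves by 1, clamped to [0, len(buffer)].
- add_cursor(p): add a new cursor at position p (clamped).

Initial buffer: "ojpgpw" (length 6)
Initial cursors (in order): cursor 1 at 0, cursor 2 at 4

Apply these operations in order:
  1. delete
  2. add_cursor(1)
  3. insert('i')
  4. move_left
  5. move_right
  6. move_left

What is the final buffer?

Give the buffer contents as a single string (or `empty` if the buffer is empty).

Answer: ioijpipw

Derivation:
After op 1 (delete): buffer="ojppw" (len 5), cursors c1@0 c2@3, authorship .....
After op 2 (add_cursor(1)): buffer="ojppw" (len 5), cursors c1@0 c3@1 c2@3, authorship .....
After op 3 (insert('i')): buffer="ioijpipw" (len 8), cursors c1@1 c3@3 c2@6, authorship 1.3..2..
After op 4 (move_left): buffer="ioijpipw" (len 8), cursors c1@0 c3@2 c2@5, authorship 1.3..2..
After op 5 (move_right): buffer="ioijpipw" (len 8), cursors c1@1 c3@3 c2@6, authorship 1.3..2..
After op 6 (move_left): buffer="ioijpipw" (len 8), cursors c1@0 c3@2 c2@5, authorship 1.3..2..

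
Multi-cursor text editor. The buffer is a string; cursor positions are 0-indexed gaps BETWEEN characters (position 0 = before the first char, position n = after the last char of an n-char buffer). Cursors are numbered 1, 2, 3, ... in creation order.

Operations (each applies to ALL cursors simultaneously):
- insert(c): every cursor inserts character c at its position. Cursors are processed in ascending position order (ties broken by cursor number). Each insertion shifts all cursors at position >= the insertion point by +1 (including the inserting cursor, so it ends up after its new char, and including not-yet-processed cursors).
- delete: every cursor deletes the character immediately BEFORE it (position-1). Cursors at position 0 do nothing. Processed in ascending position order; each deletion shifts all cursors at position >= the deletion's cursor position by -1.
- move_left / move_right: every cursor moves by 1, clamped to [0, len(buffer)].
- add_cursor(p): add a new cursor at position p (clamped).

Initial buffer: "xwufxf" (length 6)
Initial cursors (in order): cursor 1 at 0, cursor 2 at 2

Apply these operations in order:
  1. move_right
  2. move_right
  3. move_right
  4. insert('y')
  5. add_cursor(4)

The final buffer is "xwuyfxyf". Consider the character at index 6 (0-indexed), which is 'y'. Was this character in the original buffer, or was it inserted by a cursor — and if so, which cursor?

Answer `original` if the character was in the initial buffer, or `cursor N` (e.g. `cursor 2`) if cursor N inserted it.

After op 1 (move_right): buffer="xwufxf" (len 6), cursors c1@1 c2@3, authorship ......
After op 2 (move_right): buffer="xwufxf" (len 6), cursors c1@2 c2@4, authorship ......
After op 3 (move_right): buffer="xwufxf" (len 6), cursors c1@3 c2@5, authorship ......
After op 4 (insert('y')): buffer="xwuyfxyf" (len 8), cursors c1@4 c2@7, authorship ...1..2.
After op 5 (add_cursor(4)): buffer="xwuyfxyf" (len 8), cursors c1@4 c3@4 c2@7, authorship ...1..2.
Authorship (.=original, N=cursor N): . . . 1 . . 2 .
Index 6: author = 2

Answer: cursor 2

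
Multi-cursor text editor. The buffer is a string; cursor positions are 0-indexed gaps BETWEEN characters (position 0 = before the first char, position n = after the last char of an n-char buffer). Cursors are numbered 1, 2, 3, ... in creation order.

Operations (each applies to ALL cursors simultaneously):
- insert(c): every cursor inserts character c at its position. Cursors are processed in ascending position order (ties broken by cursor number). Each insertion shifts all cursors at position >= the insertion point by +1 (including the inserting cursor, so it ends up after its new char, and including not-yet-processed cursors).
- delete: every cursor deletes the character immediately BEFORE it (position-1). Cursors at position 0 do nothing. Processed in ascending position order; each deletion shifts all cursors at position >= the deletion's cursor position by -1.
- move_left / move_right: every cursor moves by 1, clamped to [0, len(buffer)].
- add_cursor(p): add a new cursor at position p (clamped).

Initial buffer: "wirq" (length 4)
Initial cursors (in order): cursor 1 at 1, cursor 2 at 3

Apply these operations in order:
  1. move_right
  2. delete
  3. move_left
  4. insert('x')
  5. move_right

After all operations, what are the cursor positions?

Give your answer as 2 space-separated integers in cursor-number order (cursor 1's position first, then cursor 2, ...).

Answer: 2 4

Derivation:
After op 1 (move_right): buffer="wirq" (len 4), cursors c1@2 c2@4, authorship ....
After op 2 (delete): buffer="wr" (len 2), cursors c1@1 c2@2, authorship ..
After op 3 (move_left): buffer="wr" (len 2), cursors c1@0 c2@1, authorship ..
After op 4 (insert('x')): buffer="xwxr" (len 4), cursors c1@1 c2@3, authorship 1.2.
After op 5 (move_right): buffer="xwxr" (len 4), cursors c1@2 c2@4, authorship 1.2.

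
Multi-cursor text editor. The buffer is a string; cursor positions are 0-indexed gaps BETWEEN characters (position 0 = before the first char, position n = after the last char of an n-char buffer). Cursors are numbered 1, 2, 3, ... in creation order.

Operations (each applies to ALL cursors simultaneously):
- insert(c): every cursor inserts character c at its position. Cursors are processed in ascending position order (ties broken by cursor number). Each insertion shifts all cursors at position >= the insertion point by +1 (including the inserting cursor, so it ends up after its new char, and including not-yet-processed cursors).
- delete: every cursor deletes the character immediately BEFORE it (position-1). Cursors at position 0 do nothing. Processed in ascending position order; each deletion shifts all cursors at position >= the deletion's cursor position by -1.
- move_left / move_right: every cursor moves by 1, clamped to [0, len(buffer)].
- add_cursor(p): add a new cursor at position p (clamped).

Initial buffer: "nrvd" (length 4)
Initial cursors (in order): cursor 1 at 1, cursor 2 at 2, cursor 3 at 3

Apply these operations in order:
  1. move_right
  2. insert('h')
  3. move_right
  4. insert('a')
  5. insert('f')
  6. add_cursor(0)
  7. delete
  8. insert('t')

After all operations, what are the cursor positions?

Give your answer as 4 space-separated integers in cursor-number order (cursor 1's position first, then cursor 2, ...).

Answer: 7 11 14 1

Derivation:
After op 1 (move_right): buffer="nrvd" (len 4), cursors c1@2 c2@3 c3@4, authorship ....
After op 2 (insert('h')): buffer="nrhvhdh" (len 7), cursors c1@3 c2@5 c3@7, authorship ..1.2.3
After op 3 (move_right): buffer="nrhvhdh" (len 7), cursors c1@4 c2@6 c3@7, authorship ..1.2.3
After op 4 (insert('a')): buffer="nrhvahdaha" (len 10), cursors c1@5 c2@8 c3@10, authorship ..1.12.233
After op 5 (insert('f')): buffer="nrhvafhdafhaf" (len 13), cursors c1@6 c2@10 c3@13, authorship ..1.112.22333
After op 6 (add_cursor(0)): buffer="nrhvafhdafhaf" (len 13), cursors c4@0 c1@6 c2@10 c3@13, authorship ..1.112.22333
After op 7 (delete): buffer="nrhvahdaha" (len 10), cursors c4@0 c1@5 c2@8 c3@10, authorship ..1.12.233
After op 8 (insert('t')): buffer="tnrhvathdathat" (len 14), cursors c4@1 c1@7 c2@11 c3@14, authorship 4..1.112.22333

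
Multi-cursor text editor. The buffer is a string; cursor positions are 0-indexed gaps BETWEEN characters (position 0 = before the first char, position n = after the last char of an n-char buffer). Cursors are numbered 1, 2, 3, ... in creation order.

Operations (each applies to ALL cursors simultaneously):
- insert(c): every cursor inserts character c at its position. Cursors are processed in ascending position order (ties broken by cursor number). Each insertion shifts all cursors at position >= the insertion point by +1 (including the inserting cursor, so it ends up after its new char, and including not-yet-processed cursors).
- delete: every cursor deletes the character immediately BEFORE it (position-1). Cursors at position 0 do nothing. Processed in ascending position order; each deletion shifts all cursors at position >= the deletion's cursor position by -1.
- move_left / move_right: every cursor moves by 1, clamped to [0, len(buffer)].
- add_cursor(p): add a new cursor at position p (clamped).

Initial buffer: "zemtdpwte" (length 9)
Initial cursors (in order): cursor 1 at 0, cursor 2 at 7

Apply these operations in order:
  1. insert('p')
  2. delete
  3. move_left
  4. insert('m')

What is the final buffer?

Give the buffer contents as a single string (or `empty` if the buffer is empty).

Answer: mzemtdpmwte

Derivation:
After op 1 (insert('p')): buffer="pzemtdpwpte" (len 11), cursors c1@1 c2@9, authorship 1.......2..
After op 2 (delete): buffer="zemtdpwte" (len 9), cursors c1@0 c2@7, authorship .........
After op 3 (move_left): buffer="zemtdpwte" (len 9), cursors c1@0 c2@6, authorship .........
After op 4 (insert('m')): buffer="mzemtdpmwte" (len 11), cursors c1@1 c2@8, authorship 1......2...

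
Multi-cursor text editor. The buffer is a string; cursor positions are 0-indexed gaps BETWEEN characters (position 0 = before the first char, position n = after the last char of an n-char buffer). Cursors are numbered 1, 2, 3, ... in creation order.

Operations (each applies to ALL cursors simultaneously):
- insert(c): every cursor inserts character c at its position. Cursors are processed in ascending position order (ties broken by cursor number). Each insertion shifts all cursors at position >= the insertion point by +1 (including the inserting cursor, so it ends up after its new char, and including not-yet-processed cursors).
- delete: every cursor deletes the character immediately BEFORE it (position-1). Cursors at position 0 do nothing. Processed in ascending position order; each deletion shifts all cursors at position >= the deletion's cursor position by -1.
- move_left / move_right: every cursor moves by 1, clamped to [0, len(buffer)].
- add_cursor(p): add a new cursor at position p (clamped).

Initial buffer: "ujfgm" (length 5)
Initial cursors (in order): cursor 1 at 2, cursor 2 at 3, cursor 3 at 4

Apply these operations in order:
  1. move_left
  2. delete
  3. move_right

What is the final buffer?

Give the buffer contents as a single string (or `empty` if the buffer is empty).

After op 1 (move_left): buffer="ujfgm" (len 5), cursors c1@1 c2@2 c3@3, authorship .....
After op 2 (delete): buffer="gm" (len 2), cursors c1@0 c2@0 c3@0, authorship ..
After op 3 (move_right): buffer="gm" (len 2), cursors c1@1 c2@1 c3@1, authorship ..

Answer: gm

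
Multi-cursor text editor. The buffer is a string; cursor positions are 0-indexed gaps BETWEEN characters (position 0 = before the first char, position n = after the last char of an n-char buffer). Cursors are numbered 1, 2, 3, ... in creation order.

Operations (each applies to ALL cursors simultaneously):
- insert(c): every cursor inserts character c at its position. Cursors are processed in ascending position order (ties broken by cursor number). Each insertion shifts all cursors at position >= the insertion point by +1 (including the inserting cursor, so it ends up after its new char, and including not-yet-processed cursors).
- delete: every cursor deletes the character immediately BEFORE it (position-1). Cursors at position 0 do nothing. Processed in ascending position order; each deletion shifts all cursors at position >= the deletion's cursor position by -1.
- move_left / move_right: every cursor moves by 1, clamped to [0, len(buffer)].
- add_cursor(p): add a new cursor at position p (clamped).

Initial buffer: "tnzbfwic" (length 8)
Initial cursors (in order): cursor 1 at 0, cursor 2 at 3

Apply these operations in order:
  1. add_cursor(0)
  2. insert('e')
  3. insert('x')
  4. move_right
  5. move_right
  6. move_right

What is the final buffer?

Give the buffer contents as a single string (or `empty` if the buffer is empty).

After op 1 (add_cursor(0)): buffer="tnzbfwic" (len 8), cursors c1@0 c3@0 c2@3, authorship ........
After op 2 (insert('e')): buffer="eetnzebfwic" (len 11), cursors c1@2 c3@2 c2@6, authorship 13...2.....
After op 3 (insert('x')): buffer="eexxtnzexbfwic" (len 14), cursors c1@4 c3@4 c2@9, authorship 1313...22.....
After op 4 (move_right): buffer="eexxtnzexbfwic" (len 14), cursors c1@5 c3@5 c2@10, authorship 1313...22.....
After op 5 (move_right): buffer="eexxtnzexbfwic" (len 14), cursors c1@6 c3@6 c2@11, authorship 1313...22.....
After op 6 (move_right): buffer="eexxtnzexbfwic" (len 14), cursors c1@7 c3@7 c2@12, authorship 1313...22.....

Answer: eexxtnzexbfwic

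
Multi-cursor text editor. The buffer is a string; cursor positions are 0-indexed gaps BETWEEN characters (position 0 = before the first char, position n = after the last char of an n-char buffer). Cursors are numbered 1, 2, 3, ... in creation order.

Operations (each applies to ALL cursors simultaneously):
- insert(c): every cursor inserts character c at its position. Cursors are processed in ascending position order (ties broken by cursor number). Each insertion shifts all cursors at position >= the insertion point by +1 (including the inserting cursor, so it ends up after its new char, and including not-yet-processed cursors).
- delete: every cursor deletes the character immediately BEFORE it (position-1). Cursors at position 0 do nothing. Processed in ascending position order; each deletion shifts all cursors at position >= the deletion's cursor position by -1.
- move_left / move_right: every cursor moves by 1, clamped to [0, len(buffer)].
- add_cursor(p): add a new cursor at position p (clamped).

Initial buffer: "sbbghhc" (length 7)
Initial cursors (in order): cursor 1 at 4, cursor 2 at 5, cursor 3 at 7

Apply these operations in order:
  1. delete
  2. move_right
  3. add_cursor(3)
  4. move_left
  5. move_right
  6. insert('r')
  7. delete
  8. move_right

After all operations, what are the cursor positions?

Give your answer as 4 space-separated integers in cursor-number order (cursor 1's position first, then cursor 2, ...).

Answer: 4 4 4 4

Derivation:
After op 1 (delete): buffer="sbbh" (len 4), cursors c1@3 c2@3 c3@4, authorship ....
After op 2 (move_right): buffer="sbbh" (len 4), cursors c1@4 c2@4 c3@4, authorship ....
After op 3 (add_cursor(3)): buffer="sbbh" (len 4), cursors c4@3 c1@4 c2@4 c3@4, authorship ....
After op 4 (move_left): buffer="sbbh" (len 4), cursors c4@2 c1@3 c2@3 c3@3, authorship ....
After op 5 (move_right): buffer="sbbh" (len 4), cursors c4@3 c1@4 c2@4 c3@4, authorship ....
After op 6 (insert('r')): buffer="sbbrhrrr" (len 8), cursors c4@4 c1@8 c2@8 c3@8, authorship ...4.123
After op 7 (delete): buffer="sbbh" (len 4), cursors c4@3 c1@4 c2@4 c3@4, authorship ....
After op 8 (move_right): buffer="sbbh" (len 4), cursors c1@4 c2@4 c3@4 c4@4, authorship ....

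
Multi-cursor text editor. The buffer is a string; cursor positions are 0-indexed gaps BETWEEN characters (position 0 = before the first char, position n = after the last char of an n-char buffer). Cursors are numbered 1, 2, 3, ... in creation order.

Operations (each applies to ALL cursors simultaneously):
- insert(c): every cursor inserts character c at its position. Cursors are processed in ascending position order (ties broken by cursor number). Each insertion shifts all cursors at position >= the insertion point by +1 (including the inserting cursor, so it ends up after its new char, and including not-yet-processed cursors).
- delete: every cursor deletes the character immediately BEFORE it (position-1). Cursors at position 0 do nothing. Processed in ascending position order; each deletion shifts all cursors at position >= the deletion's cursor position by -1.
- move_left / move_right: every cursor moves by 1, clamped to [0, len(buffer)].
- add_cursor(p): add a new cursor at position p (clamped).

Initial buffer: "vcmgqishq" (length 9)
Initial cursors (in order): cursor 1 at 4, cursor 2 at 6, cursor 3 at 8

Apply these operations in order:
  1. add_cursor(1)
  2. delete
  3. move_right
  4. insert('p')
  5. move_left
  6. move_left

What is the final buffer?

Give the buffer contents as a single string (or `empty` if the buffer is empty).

After op 1 (add_cursor(1)): buffer="vcmgqishq" (len 9), cursors c4@1 c1@4 c2@6 c3@8, authorship .........
After op 2 (delete): buffer="cmqsq" (len 5), cursors c4@0 c1@2 c2@3 c3@4, authorship .....
After op 3 (move_right): buffer="cmqsq" (len 5), cursors c4@1 c1@3 c2@4 c3@5, authorship .....
After op 4 (insert('p')): buffer="cpmqpspqp" (len 9), cursors c4@2 c1@5 c2@7 c3@9, authorship .4..1.2.3
After op 5 (move_left): buffer="cpmqpspqp" (len 9), cursors c4@1 c1@4 c2@6 c3@8, authorship .4..1.2.3
After op 6 (move_left): buffer="cpmqpspqp" (len 9), cursors c4@0 c1@3 c2@5 c3@7, authorship .4..1.2.3

Answer: cpmqpspqp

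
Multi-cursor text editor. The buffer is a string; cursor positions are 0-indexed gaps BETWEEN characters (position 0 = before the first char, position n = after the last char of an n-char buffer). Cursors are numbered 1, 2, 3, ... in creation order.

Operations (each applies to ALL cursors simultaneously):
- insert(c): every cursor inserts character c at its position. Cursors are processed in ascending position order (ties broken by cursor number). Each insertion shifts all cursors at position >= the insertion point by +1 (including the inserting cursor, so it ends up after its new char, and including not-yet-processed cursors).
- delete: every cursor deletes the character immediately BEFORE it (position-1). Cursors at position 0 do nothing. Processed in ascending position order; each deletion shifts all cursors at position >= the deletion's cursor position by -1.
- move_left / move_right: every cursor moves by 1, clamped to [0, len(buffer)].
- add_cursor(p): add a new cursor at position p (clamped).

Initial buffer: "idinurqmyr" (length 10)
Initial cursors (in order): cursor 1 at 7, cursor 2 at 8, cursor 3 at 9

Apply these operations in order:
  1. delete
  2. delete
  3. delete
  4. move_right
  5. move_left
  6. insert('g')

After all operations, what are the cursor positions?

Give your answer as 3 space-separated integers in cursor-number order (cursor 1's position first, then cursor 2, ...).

Answer: 3 3 3

Derivation:
After op 1 (delete): buffer="idinurr" (len 7), cursors c1@6 c2@6 c3@6, authorship .......
After op 2 (delete): buffer="idir" (len 4), cursors c1@3 c2@3 c3@3, authorship ....
After op 3 (delete): buffer="r" (len 1), cursors c1@0 c2@0 c3@0, authorship .
After op 4 (move_right): buffer="r" (len 1), cursors c1@1 c2@1 c3@1, authorship .
After op 5 (move_left): buffer="r" (len 1), cursors c1@0 c2@0 c3@0, authorship .
After op 6 (insert('g')): buffer="gggr" (len 4), cursors c1@3 c2@3 c3@3, authorship 123.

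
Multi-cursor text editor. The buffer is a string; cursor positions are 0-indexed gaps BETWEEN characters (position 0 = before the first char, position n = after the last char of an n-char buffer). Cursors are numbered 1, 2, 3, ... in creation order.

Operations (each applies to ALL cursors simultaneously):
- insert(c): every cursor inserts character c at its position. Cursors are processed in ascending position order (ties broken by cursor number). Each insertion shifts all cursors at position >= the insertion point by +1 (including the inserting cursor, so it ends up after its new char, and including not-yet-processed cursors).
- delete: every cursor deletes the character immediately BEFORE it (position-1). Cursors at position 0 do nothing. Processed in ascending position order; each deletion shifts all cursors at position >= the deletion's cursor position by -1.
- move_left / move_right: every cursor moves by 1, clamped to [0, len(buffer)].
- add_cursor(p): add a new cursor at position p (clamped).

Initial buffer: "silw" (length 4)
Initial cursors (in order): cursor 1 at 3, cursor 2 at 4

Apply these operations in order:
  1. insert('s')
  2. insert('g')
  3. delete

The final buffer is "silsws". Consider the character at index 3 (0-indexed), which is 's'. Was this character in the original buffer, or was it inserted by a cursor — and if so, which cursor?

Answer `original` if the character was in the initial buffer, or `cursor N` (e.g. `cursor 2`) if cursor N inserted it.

Answer: cursor 1

Derivation:
After op 1 (insert('s')): buffer="silsws" (len 6), cursors c1@4 c2@6, authorship ...1.2
After op 2 (insert('g')): buffer="silsgwsg" (len 8), cursors c1@5 c2@8, authorship ...11.22
After op 3 (delete): buffer="silsws" (len 6), cursors c1@4 c2@6, authorship ...1.2
Authorship (.=original, N=cursor N): . . . 1 . 2
Index 3: author = 1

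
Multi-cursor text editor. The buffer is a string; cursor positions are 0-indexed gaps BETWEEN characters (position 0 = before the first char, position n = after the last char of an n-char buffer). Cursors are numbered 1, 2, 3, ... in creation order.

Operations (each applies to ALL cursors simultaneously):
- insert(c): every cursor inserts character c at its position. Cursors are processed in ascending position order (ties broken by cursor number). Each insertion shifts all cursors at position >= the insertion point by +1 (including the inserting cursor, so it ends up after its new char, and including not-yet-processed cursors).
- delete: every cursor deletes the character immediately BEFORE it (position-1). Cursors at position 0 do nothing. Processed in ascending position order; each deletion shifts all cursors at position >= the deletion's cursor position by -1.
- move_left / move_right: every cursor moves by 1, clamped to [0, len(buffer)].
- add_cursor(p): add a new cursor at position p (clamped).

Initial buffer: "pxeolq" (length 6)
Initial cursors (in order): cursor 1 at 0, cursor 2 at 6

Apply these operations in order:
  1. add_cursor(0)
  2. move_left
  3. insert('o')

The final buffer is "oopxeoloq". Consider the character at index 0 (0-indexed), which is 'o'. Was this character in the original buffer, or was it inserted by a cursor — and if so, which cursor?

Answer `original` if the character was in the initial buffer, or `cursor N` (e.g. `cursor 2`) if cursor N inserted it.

After op 1 (add_cursor(0)): buffer="pxeolq" (len 6), cursors c1@0 c3@0 c2@6, authorship ......
After op 2 (move_left): buffer="pxeolq" (len 6), cursors c1@0 c3@0 c2@5, authorship ......
After op 3 (insert('o')): buffer="oopxeoloq" (len 9), cursors c1@2 c3@2 c2@8, authorship 13.....2.
Authorship (.=original, N=cursor N): 1 3 . . . . . 2 .
Index 0: author = 1

Answer: cursor 1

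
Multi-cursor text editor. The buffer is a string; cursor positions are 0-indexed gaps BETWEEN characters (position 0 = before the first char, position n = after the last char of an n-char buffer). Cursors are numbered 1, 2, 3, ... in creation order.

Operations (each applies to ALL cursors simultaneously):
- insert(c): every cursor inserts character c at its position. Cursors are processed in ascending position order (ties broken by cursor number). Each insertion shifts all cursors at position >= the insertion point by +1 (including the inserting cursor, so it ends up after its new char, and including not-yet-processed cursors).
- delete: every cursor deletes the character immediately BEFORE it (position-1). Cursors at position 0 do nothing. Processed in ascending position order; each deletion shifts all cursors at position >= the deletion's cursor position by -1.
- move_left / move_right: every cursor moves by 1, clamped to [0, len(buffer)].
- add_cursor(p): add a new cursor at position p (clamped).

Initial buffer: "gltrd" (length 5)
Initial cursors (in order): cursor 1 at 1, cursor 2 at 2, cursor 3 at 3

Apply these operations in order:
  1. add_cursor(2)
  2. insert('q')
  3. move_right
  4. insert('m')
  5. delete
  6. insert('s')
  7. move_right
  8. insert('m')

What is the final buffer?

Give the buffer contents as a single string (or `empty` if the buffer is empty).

Answer: gqlsqmqtssqmmrsdm

Derivation:
After op 1 (add_cursor(2)): buffer="gltrd" (len 5), cursors c1@1 c2@2 c4@2 c3@3, authorship .....
After op 2 (insert('q')): buffer="gqlqqtqrd" (len 9), cursors c1@2 c2@5 c4@5 c3@7, authorship .1.24.3..
After op 3 (move_right): buffer="gqlqqtqrd" (len 9), cursors c1@3 c2@6 c4@6 c3@8, authorship .1.24.3..
After op 4 (insert('m')): buffer="gqlmqqtmmqrmd" (len 13), cursors c1@4 c2@9 c4@9 c3@12, authorship .1.124.243.3.
After op 5 (delete): buffer="gqlqqtqrd" (len 9), cursors c1@3 c2@6 c4@6 c3@8, authorship .1.24.3..
After op 6 (insert('s')): buffer="gqlsqqtssqrsd" (len 13), cursors c1@4 c2@9 c4@9 c3@12, authorship .1.124.243.3.
After op 7 (move_right): buffer="gqlsqqtssqrsd" (len 13), cursors c1@5 c2@10 c4@10 c3@13, authorship .1.124.243.3.
After op 8 (insert('m')): buffer="gqlsqmqtssqmmrsdm" (len 17), cursors c1@6 c2@13 c4@13 c3@17, authorship .1.1214.24324.3.3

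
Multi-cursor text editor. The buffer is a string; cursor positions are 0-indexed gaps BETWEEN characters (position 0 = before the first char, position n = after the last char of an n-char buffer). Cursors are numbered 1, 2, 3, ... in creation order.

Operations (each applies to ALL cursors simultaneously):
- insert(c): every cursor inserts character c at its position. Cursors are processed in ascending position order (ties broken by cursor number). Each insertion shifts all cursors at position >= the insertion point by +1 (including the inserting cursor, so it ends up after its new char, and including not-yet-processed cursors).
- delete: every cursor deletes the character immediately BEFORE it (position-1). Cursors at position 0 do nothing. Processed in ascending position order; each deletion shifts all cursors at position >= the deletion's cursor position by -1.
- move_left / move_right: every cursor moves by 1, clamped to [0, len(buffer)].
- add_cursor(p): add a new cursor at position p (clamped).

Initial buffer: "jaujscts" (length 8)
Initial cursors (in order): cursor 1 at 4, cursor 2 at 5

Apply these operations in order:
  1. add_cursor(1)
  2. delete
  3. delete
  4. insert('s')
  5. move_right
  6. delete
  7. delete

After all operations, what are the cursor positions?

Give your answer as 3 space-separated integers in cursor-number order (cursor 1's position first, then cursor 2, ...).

After op 1 (add_cursor(1)): buffer="jaujscts" (len 8), cursors c3@1 c1@4 c2@5, authorship ........
After op 2 (delete): buffer="aucts" (len 5), cursors c3@0 c1@2 c2@2, authorship .....
After op 3 (delete): buffer="cts" (len 3), cursors c1@0 c2@0 c3@0, authorship ...
After op 4 (insert('s')): buffer="ssscts" (len 6), cursors c1@3 c2@3 c3@3, authorship 123...
After op 5 (move_right): buffer="ssscts" (len 6), cursors c1@4 c2@4 c3@4, authorship 123...
After op 6 (delete): buffer="sts" (len 3), cursors c1@1 c2@1 c3@1, authorship 1..
After op 7 (delete): buffer="ts" (len 2), cursors c1@0 c2@0 c3@0, authorship ..

Answer: 0 0 0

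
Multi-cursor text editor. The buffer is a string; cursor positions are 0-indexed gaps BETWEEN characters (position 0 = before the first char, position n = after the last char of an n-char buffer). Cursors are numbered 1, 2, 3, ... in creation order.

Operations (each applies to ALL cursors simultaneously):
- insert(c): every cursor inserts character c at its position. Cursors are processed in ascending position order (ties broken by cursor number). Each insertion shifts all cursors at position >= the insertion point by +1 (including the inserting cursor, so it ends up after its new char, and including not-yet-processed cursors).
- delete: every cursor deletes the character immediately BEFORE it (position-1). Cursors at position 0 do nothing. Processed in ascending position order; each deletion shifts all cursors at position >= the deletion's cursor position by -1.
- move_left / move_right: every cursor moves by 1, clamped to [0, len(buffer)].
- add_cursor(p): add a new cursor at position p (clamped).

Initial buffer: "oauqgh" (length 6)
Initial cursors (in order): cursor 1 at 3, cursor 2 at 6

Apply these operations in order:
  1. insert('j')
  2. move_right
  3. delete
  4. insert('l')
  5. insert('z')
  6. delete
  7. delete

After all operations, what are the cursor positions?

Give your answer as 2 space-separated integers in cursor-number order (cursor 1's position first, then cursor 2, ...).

Answer: 4 6

Derivation:
After op 1 (insert('j')): buffer="oaujqghj" (len 8), cursors c1@4 c2@8, authorship ...1...2
After op 2 (move_right): buffer="oaujqghj" (len 8), cursors c1@5 c2@8, authorship ...1...2
After op 3 (delete): buffer="oaujgh" (len 6), cursors c1@4 c2@6, authorship ...1..
After op 4 (insert('l')): buffer="oaujlghl" (len 8), cursors c1@5 c2@8, authorship ...11..2
After op 5 (insert('z')): buffer="oaujlzghlz" (len 10), cursors c1@6 c2@10, authorship ...111..22
After op 6 (delete): buffer="oaujlghl" (len 8), cursors c1@5 c2@8, authorship ...11..2
After op 7 (delete): buffer="oaujgh" (len 6), cursors c1@4 c2@6, authorship ...1..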